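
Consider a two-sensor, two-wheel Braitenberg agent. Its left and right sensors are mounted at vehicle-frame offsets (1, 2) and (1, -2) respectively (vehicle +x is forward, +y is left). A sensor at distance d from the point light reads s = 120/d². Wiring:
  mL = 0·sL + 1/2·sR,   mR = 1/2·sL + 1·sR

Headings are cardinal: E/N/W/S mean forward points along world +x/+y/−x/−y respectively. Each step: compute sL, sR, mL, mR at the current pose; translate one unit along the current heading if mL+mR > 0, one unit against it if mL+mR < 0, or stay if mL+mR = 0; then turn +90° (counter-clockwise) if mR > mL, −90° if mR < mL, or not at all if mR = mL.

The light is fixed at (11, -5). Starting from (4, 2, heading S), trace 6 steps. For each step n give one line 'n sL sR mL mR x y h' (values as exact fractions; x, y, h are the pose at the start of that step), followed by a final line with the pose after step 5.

0 120/61 40/39 20/39 4780/2379 4 2 S
1 6/5 30/13 15/13 189/65 4 1 E
2 120/113 24/13 12/13 3492/1469 5 1 N
3 60/37 12/13 6/13 834/481 5 2 W
4 120/61 40/39 20/39 4780/2379 4 2 S
5 6/5 30/13 15/13 189/65 4 1 E
final 5 1 N

n=0: pose=(4,2,S); sL=120/61, sR=40/39; mL=20/39, mR=4780/2379; mL+mR=2000/793 → advance +1; mR−mL=3560/2379 → turn +1·90°
n=1: pose=(4,1,E); sL=6/5, sR=30/13; mL=15/13, mR=189/65; mL+mR=264/65 → advance +1; mR−mL=114/65 → turn +1·90°
n=2: pose=(5,1,N); sL=120/113, sR=24/13; mL=12/13, mR=3492/1469; mL+mR=4848/1469 → advance +1; mR−mL=2136/1469 → turn +1·90°
n=3: pose=(5,2,W); sL=60/37, sR=12/13; mL=6/13, mR=834/481; mL+mR=1056/481 → advance +1; mR−mL=612/481 → turn +1·90°
n=4: pose=(4,2,S); sL=120/61, sR=40/39; mL=20/39, mR=4780/2379; mL+mR=2000/793 → advance +1; mR−mL=3560/2379 → turn +1·90°
n=5: pose=(4,1,E); sL=6/5, sR=30/13; mL=15/13, mR=189/65; mL+mR=264/65 → advance +1; mR−mL=114/65 → turn +1·90°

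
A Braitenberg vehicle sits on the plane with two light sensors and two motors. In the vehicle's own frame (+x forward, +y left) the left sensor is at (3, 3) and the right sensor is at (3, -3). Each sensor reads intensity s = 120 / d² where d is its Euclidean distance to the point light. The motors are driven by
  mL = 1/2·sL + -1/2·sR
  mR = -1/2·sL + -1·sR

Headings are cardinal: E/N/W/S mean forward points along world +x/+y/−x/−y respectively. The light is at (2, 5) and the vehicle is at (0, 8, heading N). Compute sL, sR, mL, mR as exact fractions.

left sensor world pos  = (-3, 11); dL² = 61
right sensor world pos = (3, 11); dR² = 37
sL = 120/61 = 120/61
sR = 120/37 = 120/37
mL = 1/2·sL + -1/2·sR = -1440/2257
mR = -1/2·sL + -1·sR = -9540/2257

120/61 120/37 -1440/2257 -9540/2257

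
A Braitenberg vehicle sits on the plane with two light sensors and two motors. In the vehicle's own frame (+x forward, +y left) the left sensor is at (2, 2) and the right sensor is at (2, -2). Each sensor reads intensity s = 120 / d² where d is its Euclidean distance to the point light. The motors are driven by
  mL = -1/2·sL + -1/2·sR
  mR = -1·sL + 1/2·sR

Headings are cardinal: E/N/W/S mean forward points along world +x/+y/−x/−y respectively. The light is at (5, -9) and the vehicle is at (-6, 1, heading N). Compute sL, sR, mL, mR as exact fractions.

left sensor world pos  = (-8, 3); dL² = 313
right sensor world pos = (-4, 3); dR² = 225
sL = 120/313 = 120/313
sR = 120/225 = 8/15
mL = -1/2·sL + -1/2·sR = -2152/4695
mR = -1·sL + 1/2·sR = -548/4695

120/313 8/15 -2152/4695 -548/4695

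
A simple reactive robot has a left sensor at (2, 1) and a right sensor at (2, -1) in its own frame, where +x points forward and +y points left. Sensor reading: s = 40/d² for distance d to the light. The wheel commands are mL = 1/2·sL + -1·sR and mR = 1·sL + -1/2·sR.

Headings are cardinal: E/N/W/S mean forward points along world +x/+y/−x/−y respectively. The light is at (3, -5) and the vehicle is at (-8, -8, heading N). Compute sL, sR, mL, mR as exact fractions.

8/29 40/101 -756/2929 228/2929

left sensor world pos  = (-9, -6); dL² = 145
right sensor world pos = (-7, -6); dR² = 101
sL = 40/145 = 8/29
sR = 40/101 = 40/101
mL = 1/2·sL + -1·sR = -756/2929
mR = 1·sL + -1/2·sR = 228/2929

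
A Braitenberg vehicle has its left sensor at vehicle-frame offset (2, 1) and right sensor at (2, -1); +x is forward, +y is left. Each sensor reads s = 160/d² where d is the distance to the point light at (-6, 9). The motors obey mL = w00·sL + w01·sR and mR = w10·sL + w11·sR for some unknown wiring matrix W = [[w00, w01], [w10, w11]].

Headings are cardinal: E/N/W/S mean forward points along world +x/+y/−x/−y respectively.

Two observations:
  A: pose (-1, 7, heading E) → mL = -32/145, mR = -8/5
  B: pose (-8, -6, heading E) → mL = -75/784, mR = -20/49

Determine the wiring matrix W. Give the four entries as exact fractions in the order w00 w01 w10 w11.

obs A: pose=(-1,7,E) → sL=16/5, sR=80/29, mL=-32/145, mR=-8/5
obs B: pose=(-8,-6,E) → sL=40/49, sR=5/8, mL=-75/784, mR=-20/49
sensor matrix S = [[16/5, 80/29], [40/49, 5/8]]; det S = -358/1421
solve [mL_A; mL_B] = S·[w00; w01] and [mR_A; mR_B] = S·[w10; w11]:
  w00 = -1/2, w01 = 1/2, w10 = -1/2, w11 = 0

-1/2 1/2 -1/2 0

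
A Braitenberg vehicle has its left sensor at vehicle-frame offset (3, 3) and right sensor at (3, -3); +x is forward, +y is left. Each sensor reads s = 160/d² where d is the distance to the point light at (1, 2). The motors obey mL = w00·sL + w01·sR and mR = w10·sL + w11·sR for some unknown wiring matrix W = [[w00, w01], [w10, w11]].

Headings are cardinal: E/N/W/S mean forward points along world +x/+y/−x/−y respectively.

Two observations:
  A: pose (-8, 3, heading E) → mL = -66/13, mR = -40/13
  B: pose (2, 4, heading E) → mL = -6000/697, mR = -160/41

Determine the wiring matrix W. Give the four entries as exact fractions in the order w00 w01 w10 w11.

obs A: pose=(-8,3,E) → sL=40/13, sR=4, mL=-66/13, mR=-40/13
obs B: pose=(2,4,E) → sL=160/41, sR=160/17, mL=-6000/697, mR=-160/41
sensor matrix S = [[40/13, 4], [160/41, 160/17]]; det S = 120960/9061
solve [mL_A; mL_B] = S·[w00; w01] and [mR_A; mR_B] = S·[w10; w11]:
  w00 = -1, w01 = -1/2, w10 = -1, w11 = 0

-1 -1/2 -1 0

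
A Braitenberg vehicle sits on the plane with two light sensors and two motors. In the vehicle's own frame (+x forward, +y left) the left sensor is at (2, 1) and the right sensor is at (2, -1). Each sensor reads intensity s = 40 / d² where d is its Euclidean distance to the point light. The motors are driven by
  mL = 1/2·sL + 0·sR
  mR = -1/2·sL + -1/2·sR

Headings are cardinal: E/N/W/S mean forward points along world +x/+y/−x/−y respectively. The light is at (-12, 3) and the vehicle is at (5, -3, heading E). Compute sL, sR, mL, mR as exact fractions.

20/193 4/41 10/193 -796/7913

left sensor world pos  = (7, -2); dL² = 386
right sensor world pos = (7, -4); dR² = 410
sL = 40/386 = 20/193
sR = 40/410 = 4/41
mL = 1/2·sL + 0·sR = 10/193
mR = -1/2·sL + -1/2·sR = -796/7913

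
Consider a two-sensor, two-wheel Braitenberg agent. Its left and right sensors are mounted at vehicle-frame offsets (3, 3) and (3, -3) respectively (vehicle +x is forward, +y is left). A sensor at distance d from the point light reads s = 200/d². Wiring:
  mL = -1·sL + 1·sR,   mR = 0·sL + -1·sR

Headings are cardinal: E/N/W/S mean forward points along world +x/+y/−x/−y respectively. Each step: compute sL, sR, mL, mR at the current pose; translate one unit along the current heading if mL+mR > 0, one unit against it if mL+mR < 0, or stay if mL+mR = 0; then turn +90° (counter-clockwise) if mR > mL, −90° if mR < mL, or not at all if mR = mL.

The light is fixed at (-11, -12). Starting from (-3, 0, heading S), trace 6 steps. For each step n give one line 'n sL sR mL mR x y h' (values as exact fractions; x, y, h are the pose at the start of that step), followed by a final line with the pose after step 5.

n=0: pose=(-3,0,S); sL=100/101, sR=100/53; mL=4800/5353, mR=-100/53; mL+mR=-100/101 → advance -1; mR−mL=-14900/5353 → turn -1·90°
n=1: pose=(-3,1,W); sL=8/5, sR=200/281; mL=-1248/1405, mR=-200/281; mL+mR=-8/5 → advance -1; mR−mL=248/1405 → turn +1·90°
n=2: pose=(-2,1,S); sL=50/61, sR=25/17; mL=675/1037, mR=-25/17; mL+mR=-50/61 → advance -1; mR−mL=-2200/1037 → turn -1·90°
n=3: pose=(-2,2,W); sL=200/157, sR=8/13; mL=-1344/2041, mR=-8/13; mL+mR=-200/157 → advance -1; mR−mL=88/2041 → turn +1·90°
n=4: pose=(-1,2,S); sL=20/29, sR=20/17; mL=240/493, mR=-20/17; mL+mR=-20/29 → advance -1; mR−mL=-820/493 → turn -1·90°
n=5: pose=(-1,3,W); sL=200/193, sR=200/373; mL=-36000/71989, mR=-200/373; mL+mR=-200/193 → advance -1; mR−mL=-2600/71989 → turn -1·90°

0 100/101 100/53 4800/5353 -100/53 -3 0 S
1 8/5 200/281 -1248/1405 -200/281 -3 1 W
2 50/61 25/17 675/1037 -25/17 -2 1 S
3 200/157 8/13 -1344/2041 -8/13 -2 2 W
4 20/29 20/17 240/493 -20/17 -1 2 S
5 200/193 200/373 -36000/71989 -200/373 -1 3 W
final 0 3 N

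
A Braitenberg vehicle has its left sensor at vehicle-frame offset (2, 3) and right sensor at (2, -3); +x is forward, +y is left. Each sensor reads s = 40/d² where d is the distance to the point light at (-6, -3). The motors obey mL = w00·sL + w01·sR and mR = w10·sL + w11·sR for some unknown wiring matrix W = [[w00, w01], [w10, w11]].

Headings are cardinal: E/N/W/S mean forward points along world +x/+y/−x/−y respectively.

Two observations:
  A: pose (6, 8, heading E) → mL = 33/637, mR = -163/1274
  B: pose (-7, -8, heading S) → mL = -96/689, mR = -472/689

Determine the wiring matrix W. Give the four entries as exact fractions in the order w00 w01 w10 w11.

-1 1 -1/2 -1/2

obs A: pose=(6,8,E) → sL=5/49, sR=2/13, mL=33/637, mR=-163/1274
obs B: pose=(-7,-8,S) → sL=40/53, sR=8/13, mL=-96/689, mR=-472/689
sensor matrix S = [[5/49, 2/13], [40/53, 8/13]]; det S = -1800/33761
solve [mL_A; mL_B] = S·[w00; w01] and [mR_A; mR_B] = S·[w10; w11]:
  w00 = -1, w01 = 1, w10 = -1/2, w11 = -1/2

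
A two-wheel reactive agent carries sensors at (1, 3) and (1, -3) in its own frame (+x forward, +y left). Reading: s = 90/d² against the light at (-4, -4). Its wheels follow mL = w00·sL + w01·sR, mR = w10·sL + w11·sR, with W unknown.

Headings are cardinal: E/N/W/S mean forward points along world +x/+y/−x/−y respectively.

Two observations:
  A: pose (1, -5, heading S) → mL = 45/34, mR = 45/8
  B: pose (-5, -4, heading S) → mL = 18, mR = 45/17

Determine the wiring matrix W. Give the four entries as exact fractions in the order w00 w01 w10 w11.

obs A: pose=(1,-5,S) → sL=45/34, sR=45/4, mL=45/34, mR=45/8
obs B: pose=(-5,-4,S) → sL=18, sR=90/17, mL=18, mR=45/17
sensor matrix S = [[45/34, 45/4], [18, 90/17]]; det S = -112995/578
solve [mL_A; mL_B] = S·[w00; w01] and [mR_A; mR_B] = S·[w10; w11]:
  w00 = 1, w01 = 0, w10 = 0, w11 = 1/2

1 0 0 1/2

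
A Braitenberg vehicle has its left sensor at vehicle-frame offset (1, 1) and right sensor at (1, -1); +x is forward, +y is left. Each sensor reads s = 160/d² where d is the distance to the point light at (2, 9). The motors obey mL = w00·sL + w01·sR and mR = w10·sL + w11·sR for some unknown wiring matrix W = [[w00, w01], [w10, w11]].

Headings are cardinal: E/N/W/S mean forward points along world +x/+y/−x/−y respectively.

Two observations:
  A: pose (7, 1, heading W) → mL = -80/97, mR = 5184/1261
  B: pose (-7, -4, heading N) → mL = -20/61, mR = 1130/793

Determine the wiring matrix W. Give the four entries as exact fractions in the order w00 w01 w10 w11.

obs A: pose=(7,1,W) → sL=160/97, sR=32/13, mL=-80/97, mR=5184/1261
obs B: pose=(-7,-4,N) → sL=40/61, sR=10/13, mL=-20/61, mR=1130/793
sensor matrix S = [[160/97, 32/13], [40/61, 10/13]]; det S = -26560/76921
solve [mL_A; mL_B] = S·[w00; w01] and [mR_A; mR_B] = S·[w10; w11]:
  w00 = -1/2, w01 = 0, w10 = 1, w11 = 1

-1/2 0 1 1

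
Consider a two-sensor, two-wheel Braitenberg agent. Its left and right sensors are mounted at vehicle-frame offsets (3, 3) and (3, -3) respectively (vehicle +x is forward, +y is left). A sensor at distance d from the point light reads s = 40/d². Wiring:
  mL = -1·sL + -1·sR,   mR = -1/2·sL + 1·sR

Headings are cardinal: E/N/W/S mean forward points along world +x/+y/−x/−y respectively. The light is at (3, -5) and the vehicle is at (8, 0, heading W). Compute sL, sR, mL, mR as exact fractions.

5 10/17 -95/17 -65/34

left sensor world pos  = (5, -3); dL² = 8
right sensor world pos = (5, 3); dR² = 68
sL = 40/8 = 5
sR = 40/68 = 10/17
mL = -1·sL + -1·sR = -95/17
mR = -1/2·sL + 1·sR = -65/34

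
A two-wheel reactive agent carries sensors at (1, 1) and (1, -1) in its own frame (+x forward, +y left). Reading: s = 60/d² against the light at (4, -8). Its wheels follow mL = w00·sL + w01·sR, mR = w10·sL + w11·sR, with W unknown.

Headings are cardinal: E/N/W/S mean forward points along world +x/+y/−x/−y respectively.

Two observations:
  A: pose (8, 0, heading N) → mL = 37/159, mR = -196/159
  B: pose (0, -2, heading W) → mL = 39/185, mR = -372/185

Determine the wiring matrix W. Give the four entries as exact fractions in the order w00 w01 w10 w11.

-1/2 1 -1 -1

obs A: pose=(8,0,N) → sL=2/3, sR=30/53, mL=37/159, mR=-196/159
obs B: pose=(0,-2,W) → sL=6/5, sR=30/37, mL=39/185, mR=-372/185
sensor matrix S = [[2/3, 30/53], [6/5, 30/37]]; det S = -272/1961
solve [mL_A; mL_B] = S·[w00; w01] and [mR_A; mR_B] = S·[w10; w11]:
  w00 = -1/2, w01 = 1, w10 = -1, w11 = -1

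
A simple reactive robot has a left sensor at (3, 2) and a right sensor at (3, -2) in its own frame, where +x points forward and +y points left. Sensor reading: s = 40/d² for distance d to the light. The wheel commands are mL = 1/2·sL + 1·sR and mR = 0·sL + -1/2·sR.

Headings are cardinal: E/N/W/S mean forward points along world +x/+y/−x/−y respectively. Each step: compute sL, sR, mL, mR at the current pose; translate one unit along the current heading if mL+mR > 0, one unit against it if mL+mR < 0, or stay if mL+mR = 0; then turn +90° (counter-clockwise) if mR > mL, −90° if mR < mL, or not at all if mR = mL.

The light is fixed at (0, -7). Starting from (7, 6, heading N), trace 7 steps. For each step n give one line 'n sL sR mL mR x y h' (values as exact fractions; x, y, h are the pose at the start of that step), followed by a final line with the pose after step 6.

0 40/281 40/337 17980/94697 -20/337 7 6 N
1 10/89 10/61 1195/5429 -5/61 7 7 E
2 40/221 40/157 11980/34697 -20/157 8 7 S
3 20/73 4/25 542/1825 -2/25 8 6 W
4 40/281 40/337 17980/94697 -20/337 7 6 N
5 10/89 10/61 1195/5429 -5/61 7 7 E
6 40/221 40/157 11980/34697 -20/157 8 7 S
final 8 6 W

n=0: pose=(7,6,N); sL=40/281, sR=40/337; mL=17980/94697, mR=-20/337; mL+mR=12360/94697 → advance +1; mR−mL=-23600/94697 → turn -1·90°
n=1: pose=(7,7,E); sL=10/89, sR=10/61; mL=1195/5429, mR=-5/61; mL+mR=750/5429 → advance +1; mR−mL=-1640/5429 → turn -1·90°
n=2: pose=(8,7,S); sL=40/221, sR=40/157; mL=11980/34697, mR=-20/157; mL+mR=7560/34697 → advance +1; mR−mL=-16400/34697 → turn -1·90°
n=3: pose=(8,6,W); sL=20/73, sR=4/25; mL=542/1825, mR=-2/25; mL+mR=396/1825 → advance +1; mR−mL=-688/1825 → turn -1·90°
n=4: pose=(7,6,N); sL=40/281, sR=40/337; mL=17980/94697, mR=-20/337; mL+mR=12360/94697 → advance +1; mR−mL=-23600/94697 → turn -1·90°
n=5: pose=(7,7,E); sL=10/89, sR=10/61; mL=1195/5429, mR=-5/61; mL+mR=750/5429 → advance +1; mR−mL=-1640/5429 → turn -1·90°
n=6: pose=(8,7,S); sL=40/221, sR=40/157; mL=11980/34697, mR=-20/157; mL+mR=7560/34697 → advance +1; mR−mL=-16400/34697 → turn -1·90°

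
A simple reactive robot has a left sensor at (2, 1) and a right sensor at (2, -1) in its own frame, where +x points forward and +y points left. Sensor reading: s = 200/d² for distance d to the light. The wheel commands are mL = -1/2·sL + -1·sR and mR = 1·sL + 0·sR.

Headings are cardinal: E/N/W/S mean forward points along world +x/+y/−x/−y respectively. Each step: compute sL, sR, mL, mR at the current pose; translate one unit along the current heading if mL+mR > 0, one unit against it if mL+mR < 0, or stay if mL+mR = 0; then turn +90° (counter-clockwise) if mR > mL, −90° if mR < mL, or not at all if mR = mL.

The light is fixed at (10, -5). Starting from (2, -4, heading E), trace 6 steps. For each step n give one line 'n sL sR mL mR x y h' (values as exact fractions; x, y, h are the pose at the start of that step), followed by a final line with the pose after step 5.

0 5 50/9 -145/18 5 2 -4 E
1 200/109 200/73 -29100/7957 200/109 1 -4 N
2 100/61 100/61 -150/61 100/61 1 -5 W
3 200/53 40/17 -3820/901 200/53 2 -5 S
4 5 50/9 -145/18 5 2 -4 E
5 200/109 200/73 -29100/7957 200/109 1 -4 N
final 1 -5 W

n=0: pose=(2,-4,E); sL=5, sR=50/9; mL=-145/18, mR=5; mL+mR=-55/18 → advance -1; mR−mL=235/18 → turn +1·90°
n=1: pose=(1,-4,N); sL=200/109, sR=200/73; mL=-29100/7957, mR=200/109; mL+mR=-14500/7957 → advance -1; mR−mL=43700/7957 → turn +1·90°
n=2: pose=(1,-5,W); sL=100/61, sR=100/61; mL=-150/61, mR=100/61; mL+mR=-50/61 → advance -1; mR−mL=250/61 → turn +1·90°
n=3: pose=(2,-5,S); sL=200/53, sR=40/17; mL=-3820/901, mR=200/53; mL+mR=-420/901 → advance -1; mR−mL=7220/901 → turn +1·90°
n=4: pose=(2,-4,E); sL=5, sR=50/9; mL=-145/18, mR=5; mL+mR=-55/18 → advance -1; mR−mL=235/18 → turn +1·90°
n=5: pose=(1,-4,N); sL=200/109, sR=200/73; mL=-29100/7957, mR=200/109; mL+mR=-14500/7957 → advance -1; mR−mL=43700/7957 → turn +1·90°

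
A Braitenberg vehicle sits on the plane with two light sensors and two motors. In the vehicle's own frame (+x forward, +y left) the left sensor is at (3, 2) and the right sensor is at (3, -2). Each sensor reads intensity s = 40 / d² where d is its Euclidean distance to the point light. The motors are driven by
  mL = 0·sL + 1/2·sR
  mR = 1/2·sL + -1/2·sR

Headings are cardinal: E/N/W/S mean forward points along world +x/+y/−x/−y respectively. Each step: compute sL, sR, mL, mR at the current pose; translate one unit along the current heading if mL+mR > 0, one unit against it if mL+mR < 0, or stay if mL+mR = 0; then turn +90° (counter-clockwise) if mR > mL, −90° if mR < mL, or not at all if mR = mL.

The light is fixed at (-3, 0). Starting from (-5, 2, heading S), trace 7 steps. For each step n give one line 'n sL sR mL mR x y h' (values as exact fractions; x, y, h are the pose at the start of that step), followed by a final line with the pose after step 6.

n=0: pose=(-5,2,S); sL=40, sR=40/17; mL=20/17, mR=320/17; mL+mR=20 → advance +1; mR−mL=300/17 → turn +1·90°
n=1: pose=(-5,1,E); sL=4, sR=20; mL=10, mR=-8; mL+mR=2 → advance +1; mR−mL=-18 → turn -1·90°
n=2: pose=(-4,1,S); sL=8, sR=40/13; mL=20/13, mR=32/13; mL+mR=4 → advance +1; mR−mL=12/13 → turn +1·90°
n=3: pose=(-4,0,E); sL=5, sR=5; mL=5/2, mR=0; mL+mR=5/2 → advance +1; mR−mL=-5/2 → turn -1·90°
n=4: pose=(-3,0,S); sL=40/13, sR=40/13; mL=20/13, mR=0; mL+mR=20/13 → advance +1; mR−mL=-20/13 → turn -1·90°
n=5: pose=(-3,-1,W); sL=20/9, sR=4; mL=2, mR=-8/9; mL+mR=10/9 → advance +1; mR−mL=-26/9 → turn -1·90°
n=6: pose=(-4,-1,N); sL=40/13, sR=8; mL=4, mR=-32/13; mL+mR=20/13 → advance +1; mR−mL=-84/13 → turn -1·90°

0 40 40/17 20/17 320/17 -5 2 S
1 4 20 10 -8 -5 1 E
2 8 40/13 20/13 32/13 -4 1 S
3 5 5 5/2 0 -4 0 E
4 40/13 40/13 20/13 0 -3 0 S
5 20/9 4 2 -8/9 -3 -1 W
6 40/13 8 4 -32/13 -4 -1 N
final -4 0 E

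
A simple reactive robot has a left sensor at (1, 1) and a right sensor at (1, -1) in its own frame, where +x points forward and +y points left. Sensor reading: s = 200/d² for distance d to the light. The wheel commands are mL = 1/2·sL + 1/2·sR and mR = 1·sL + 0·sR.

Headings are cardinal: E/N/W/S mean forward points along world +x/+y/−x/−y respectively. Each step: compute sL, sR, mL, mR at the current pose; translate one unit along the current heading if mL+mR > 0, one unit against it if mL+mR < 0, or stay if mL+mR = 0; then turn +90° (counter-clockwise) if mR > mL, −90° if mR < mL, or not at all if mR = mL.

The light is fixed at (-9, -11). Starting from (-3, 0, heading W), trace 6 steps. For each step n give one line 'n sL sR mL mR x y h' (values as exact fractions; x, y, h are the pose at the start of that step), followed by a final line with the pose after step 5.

n=0: pose=(-3,0,W); sL=8/5, sR=200/169; mL=1176/845, mR=8/5; mL+mR=2528/845 → advance +1; mR−mL=176/845 → turn +1·90°
n=1: pose=(-4,0,S); sL=25/17, sR=50/29; mL=1575/986, mR=25/17; mL+mR=3025/986 → advance +1; mR−mL=-125/986 → turn -1·90°
n=2: pose=(-4,-1,W); sL=200/97, sR=200/137; mL=23400/13289, mR=200/97; mL+mR=50800/13289 → advance +1; mR−mL=4000/13289 → turn +1·90°
n=3: pose=(-5,-1,S); sL=100/53, sR=20/9; mL=980/477, mR=100/53; mL+mR=1880/477 → advance +1; mR−mL=-80/477 → turn -1·90°
n=4: pose=(-5,-2,W); sL=200/73, sR=200/109; mL=18200/7957, mR=200/73; mL+mR=40000/7957 → advance +1; mR−mL=3600/7957 → turn +1·90°
n=5: pose=(-6,-2,S); sL=5/2, sR=50/17; mL=185/68, mR=5/2; mL+mR=355/68 → advance +1; mR−mL=-15/68 → turn -1·90°

0 8/5 200/169 1176/845 8/5 -3 0 W
1 25/17 50/29 1575/986 25/17 -4 0 S
2 200/97 200/137 23400/13289 200/97 -4 -1 W
3 100/53 20/9 980/477 100/53 -5 -1 S
4 200/73 200/109 18200/7957 200/73 -5 -2 W
5 5/2 50/17 185/68 5/2 -6 -2 S
final -6 -3 W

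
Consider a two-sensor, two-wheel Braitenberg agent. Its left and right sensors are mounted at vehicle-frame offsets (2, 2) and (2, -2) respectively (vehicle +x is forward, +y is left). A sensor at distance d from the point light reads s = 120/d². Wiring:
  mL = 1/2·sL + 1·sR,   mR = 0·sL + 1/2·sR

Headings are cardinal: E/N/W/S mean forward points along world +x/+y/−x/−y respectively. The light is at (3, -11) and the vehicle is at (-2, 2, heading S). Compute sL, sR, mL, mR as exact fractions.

12/13 12/17 258/221 6/17

left sensor world pos  = (0, 0); dL² = 130
right sensor world pos = (-4, 0); dR² = 170
sL = 120/130 = 12/13
sR = 120/170 = 12/17
mL = 1/2·sL + 1·sR = 258/221
mR = 0·sL + 1/2·sR = 6/17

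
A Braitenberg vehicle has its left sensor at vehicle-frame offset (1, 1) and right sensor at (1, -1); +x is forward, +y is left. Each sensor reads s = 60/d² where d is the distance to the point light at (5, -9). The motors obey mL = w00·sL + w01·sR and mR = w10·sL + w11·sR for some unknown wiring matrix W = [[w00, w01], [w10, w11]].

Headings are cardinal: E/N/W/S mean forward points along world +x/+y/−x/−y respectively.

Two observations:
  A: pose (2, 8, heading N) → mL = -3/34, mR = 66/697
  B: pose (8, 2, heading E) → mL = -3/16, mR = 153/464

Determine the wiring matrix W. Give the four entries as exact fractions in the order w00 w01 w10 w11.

-1/2 0 -1/2 1

obs A: pose=(2,8,N) → sL=3/17, sR=15/82, mL=-3/34, mR=66/697
obs B: pose=(8,2,E) → sL=3/8, sR=15/29, mL=-3/16, mR=153/464
sensor matrix S = [[3/17, 15/82], [3/8, 15/29]]; det S = 7335/323408
solve [mL_A; mL_B] = S·[w00; w01] and [mR_A; mR_B] = S·[w10; w11]:
  w00 = -1/2, w01 = 0, w10 = -1/2, w11 = 1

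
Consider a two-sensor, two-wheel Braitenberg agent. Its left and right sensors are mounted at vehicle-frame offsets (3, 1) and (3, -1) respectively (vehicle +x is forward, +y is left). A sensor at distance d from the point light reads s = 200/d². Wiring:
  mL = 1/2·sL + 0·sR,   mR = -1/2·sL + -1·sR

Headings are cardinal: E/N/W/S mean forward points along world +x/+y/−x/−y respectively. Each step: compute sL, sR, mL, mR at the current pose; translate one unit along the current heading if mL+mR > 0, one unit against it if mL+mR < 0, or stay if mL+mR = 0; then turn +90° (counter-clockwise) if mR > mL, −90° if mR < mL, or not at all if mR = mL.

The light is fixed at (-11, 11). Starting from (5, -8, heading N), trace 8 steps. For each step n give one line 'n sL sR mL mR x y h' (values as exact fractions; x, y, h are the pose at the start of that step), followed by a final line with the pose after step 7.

0 200/481 40/109 100/481 -30140/52429 5 -8 N
1 100/361 100/401 50/361 -56150/144761 5 -9 E
2 40/157 8/29 20/157 -1836/4553 4 -9 S
3 25/68 50/117 25/136 -9725/15912 4 -8 W
4 200/481 40/109 100/481 -30140/52429 5 -8 N
5 100/361 100/401 50/361 -56150/144761 5 -9 E
6 40/157 8/29 20/157 -1836/4553 4 -9 S
7 25/68 50/117 25/136 -9725/15912 4 -8 W
final 5 -8 N

n=0: pose=(5,-8,N); sL=200/481, sR=40/109; mL=100/481, mR=-30140/52429; mL+mR=-40/109 → advance -1; mR−mL=-41040/52429 → turn -1·90°
n=1: pose=(5,-9,E); sL=100/361, sR=100/401; mL=50/361, mR=-56150/144761; mL+mR=-100/401 → advance -1; mR−mL=-76200/144761 → turn -1·90°
n=2: pose=(4,-9,S); sL=40/157, sR=8/29; mL=20/157, mR=-1836/4553; mL+mR=-8/29 → advance -1; mR−mL=-2416/4553 → turn -1·90°
n=3: pose=(4,-8,W); sL=25/68, sR=50/117; mL=25/136, mR=-9725/15912; mL+mR=-50/117 → advance -1; mR−mL=-6325/7956 → turn -1·90°
n=4: pose=(5,-8,N); sL=200/481, sR=40/109; mL=100/481, mR=-30140/52429; mL+mR=-40/109 → advance -1; mR−mL=-41040/52429 → turn -1·90°
n=5: pose=(5,-9,E); sL=100/361, sR=100/401; mL=50/361, mR=-56150/144761; mL+mR=-100/401 → advance -1; mR−mL=-76200/144761 → turn -1·90°
n=6: pose=(4,-9,S); sL=40/157, sR=8/29; mL=20/157, mR=-1836/4553; mL+mR=-8/29 → advance -1; mR−mL=-2416/4553 → turn -1·90°
n=7: pose=(4,-8,W); sL=25/68, sR=50/117; mL=25/136, mR=-9725/15912; mL+mR=-50/117 → advance -1; mR−mL=-6325/7956 → turn -1·90°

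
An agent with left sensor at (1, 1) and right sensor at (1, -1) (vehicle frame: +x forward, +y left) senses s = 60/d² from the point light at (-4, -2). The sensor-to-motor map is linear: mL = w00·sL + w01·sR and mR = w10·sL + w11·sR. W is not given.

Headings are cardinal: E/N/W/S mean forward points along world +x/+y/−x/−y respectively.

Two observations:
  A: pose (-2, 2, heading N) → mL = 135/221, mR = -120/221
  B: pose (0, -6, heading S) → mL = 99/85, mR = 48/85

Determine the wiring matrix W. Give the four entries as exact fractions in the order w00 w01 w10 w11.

obs A: pose=(-2,2,N) → sL=30/13, sR=30/17, mL=135/221, mR=-120/221
obs B: pose=(0,-6,S) → sL=6/5, sR=30/17, mL=99/85, mR=48/85
sensor matrix S = [[30/13, 30/17], [6/5, 30/17]]; det S = 432/221
solve [mL_A; mL_B] = S·[w00; w01] and [mR_A; mR_B] = S·[w10; w11]:
  w00 = -1/2, w01 = 1, w10 = -1, w11 = 1

-1/2 1 -1 1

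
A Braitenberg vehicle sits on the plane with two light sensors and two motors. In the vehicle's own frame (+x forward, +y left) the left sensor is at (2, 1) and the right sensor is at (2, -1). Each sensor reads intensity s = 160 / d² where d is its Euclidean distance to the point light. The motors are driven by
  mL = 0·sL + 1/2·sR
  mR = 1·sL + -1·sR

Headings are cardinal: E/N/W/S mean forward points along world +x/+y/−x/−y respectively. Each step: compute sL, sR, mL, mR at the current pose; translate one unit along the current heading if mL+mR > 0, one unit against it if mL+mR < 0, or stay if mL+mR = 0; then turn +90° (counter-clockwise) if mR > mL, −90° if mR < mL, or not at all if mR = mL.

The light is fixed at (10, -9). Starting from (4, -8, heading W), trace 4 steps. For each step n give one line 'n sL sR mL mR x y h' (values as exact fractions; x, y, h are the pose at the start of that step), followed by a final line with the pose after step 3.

n=0: pose=(4,-8,W); sL=5/2, sR=40/17; mL=20/17, mR=5/34; mL+mR=45/34 → advance +1; mR−mL=-35/34 → turn -1·90°
n=1: pose=(3,-8,N); sL=160/73, sR=32/9; mL=16/9, mR=-896/657; mL+mR=272/657 → advance +1; mR−mL=-688/219 → turn -1·90°
n=2: pose=(3,-7,E); sL=80/17, sR=80/13; mL=40/13, mR=-320/221; mL+mR=360/221 → advance +1; mR−mL=-1000/221 → turn -1·90°
n=3: pose=(4,-7,S); sL=32/5, sR=160/49; mL=80/49, mR=768/245; mL+mR=1168/245 → advance +1; mR−mL=368/245 → turn +1·90°

0 5/2 40/17 20/17 5/34 4 -8 W
1 160/73 32/9 16/9 -896/657 3 -8 N
2 80/17 80/13 40/13 -320/221 3 -7 E
3 32/5 160/49 80/49 768/245 4 -7 S
final 4 -8 E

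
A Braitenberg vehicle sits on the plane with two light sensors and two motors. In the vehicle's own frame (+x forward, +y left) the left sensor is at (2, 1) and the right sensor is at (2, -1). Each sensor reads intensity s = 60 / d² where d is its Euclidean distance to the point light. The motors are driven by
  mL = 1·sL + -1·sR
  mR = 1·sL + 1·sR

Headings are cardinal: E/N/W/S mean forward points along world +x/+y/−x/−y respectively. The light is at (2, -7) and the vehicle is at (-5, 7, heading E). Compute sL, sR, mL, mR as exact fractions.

6/25 30/97 -168/2425 1332/2425

left sensor world pos  = (-3, 8); dL² = 250
right sensor world pos = (-3, 6); dR² = 194
sL = 60/250 = 6/25
sR = 60/194 = 30/97
mL = 1·sL + -1·sR = -168/2425
mR = 1·sL + 1·sR = 1332/2425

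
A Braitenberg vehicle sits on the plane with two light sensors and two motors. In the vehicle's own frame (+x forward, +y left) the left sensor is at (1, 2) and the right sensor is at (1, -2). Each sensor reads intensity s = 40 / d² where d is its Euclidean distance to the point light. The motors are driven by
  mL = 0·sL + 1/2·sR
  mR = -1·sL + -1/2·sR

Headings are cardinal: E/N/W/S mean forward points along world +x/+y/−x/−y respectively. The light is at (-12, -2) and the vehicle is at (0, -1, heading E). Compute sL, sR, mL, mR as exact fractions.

20/89 4/17 2/17 -518/1513

left sensor world pos  = (1, 1); dL² = 178
right sensor world pos = (1, -3); dR² = 170
sL = 40/178 = 20/89
sR = 40/170 = 4/17
mL = 0·sL + 1/2·sR = 2/17
mR = -1·sL + -1/2·sR = -518/1513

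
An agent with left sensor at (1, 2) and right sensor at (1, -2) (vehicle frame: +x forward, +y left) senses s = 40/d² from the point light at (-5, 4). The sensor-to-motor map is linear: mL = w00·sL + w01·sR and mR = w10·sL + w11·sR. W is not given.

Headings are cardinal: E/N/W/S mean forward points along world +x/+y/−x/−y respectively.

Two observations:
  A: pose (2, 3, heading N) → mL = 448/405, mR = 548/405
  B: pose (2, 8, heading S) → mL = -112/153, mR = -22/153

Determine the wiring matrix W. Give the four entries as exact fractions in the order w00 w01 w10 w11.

obs A: pose=(2,3,N) → sL=8/5, sR=40/81, mL=448/405, mR=548/405
obs B: pose=(2,8,S) → sL=4/9, sR=20/17, mL=-112/153, mR=-22/153
sensor matrix S = [[8/5, 40/81], [4/9, 20/17]]; det S = 20608/12393
solve [mL_A; mL_B] = S·[w00; w01] and [mR_A; mR_B] = S·[w10; w11]:
  w00 = 1, w01 = -1, w10 = 1, w11 = -1/2

1 -1 1 -1/2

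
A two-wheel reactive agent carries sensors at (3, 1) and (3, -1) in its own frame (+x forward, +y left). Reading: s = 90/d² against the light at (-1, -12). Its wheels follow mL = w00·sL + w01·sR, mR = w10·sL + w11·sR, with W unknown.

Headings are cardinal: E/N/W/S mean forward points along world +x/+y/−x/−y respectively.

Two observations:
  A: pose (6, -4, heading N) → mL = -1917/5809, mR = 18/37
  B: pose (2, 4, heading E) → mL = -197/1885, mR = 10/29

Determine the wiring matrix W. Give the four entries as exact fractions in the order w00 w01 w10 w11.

obs A: pose=(6,-4,N) → sL=90/157, sR=18/37, mL=-1917/5809, mR=18/37
obs B: pose=(2,4,E) → sL=18/65, sR=10/29, mL=-197/1885, mR=10/29
sensor matrix S = [[90/157, 18/37], [18/65, 10/29]]; det S = 689328/10949965
solve [mL_A; mL_B] = S·[w00; w01] and [mR_A; mR_B] = S·[w10; w11]:
  w00 = -1, w01 = 1/2, w10 = 0, w11 = 1

-1 1/2 0 1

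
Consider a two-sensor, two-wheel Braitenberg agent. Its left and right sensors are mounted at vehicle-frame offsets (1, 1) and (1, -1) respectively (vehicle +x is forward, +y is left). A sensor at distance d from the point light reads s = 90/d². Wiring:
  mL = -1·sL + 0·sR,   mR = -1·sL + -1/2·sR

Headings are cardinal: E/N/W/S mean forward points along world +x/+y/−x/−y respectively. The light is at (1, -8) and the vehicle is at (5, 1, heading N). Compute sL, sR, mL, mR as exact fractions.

left sensor world pos  = (4, 2); dL² = 109
right sensor world pos = (6, 2); dR² = 125
sL = 90/109 = 90/109
sR = 90/125 = 18/25
mL = -1·sL + 0·sR = -90/109
mR = -1·sL + -1/2·sR = -3231/2725

90/109 18/25 -90/109 -3231/2725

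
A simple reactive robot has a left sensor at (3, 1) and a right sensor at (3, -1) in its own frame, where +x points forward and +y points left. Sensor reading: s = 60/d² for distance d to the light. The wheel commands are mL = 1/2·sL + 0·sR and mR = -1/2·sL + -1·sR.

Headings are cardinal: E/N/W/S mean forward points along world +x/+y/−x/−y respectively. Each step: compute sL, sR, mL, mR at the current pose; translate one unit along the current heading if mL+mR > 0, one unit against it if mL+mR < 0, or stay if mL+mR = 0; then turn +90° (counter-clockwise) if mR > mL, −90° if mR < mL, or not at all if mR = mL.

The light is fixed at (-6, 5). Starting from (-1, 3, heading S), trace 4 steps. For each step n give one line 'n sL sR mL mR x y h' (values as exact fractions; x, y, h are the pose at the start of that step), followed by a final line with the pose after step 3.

n=0: pose=(-1,3,S); sL=60/61, sR=60/41; mL=30/61, mR=-4890/2501; mL+mR=-60/41 → advance -1; mR−mL=-6120/2501 → turn -1·90°
n=1: pose=(-1,4,W); sL=15/2, sR=15; mL=15/4, mR=-75/4; mL+mR=-15 → advance -1; mR−mL=-45/2 → turn -1·90°
n=2: pose=(0,4,N); sL=60/29, sR=60/53; mL=30/29, mR=-3330/1537; mL+mR=-60/53 → advance -1; mR−mL=-4920/1537 → turn -1·90°
n=3: pose=(0,3,E); sL=30/41, sR=2/3; mL=15/41, mR=-127/123; mL+mR=-2/3 → advance -1; mR−mL=-172/123 → turn -1·90°

0 60/61 60/41 30/61 -4890/2501 -1 3 S
1 15/2 15 15/4 -75/4 -1 4 W
2 60/29 60/53 30/29 -3330/1537 0 4 N
3 30/41 2/3 15/41 -127/123 0 3 E
final -1 3 S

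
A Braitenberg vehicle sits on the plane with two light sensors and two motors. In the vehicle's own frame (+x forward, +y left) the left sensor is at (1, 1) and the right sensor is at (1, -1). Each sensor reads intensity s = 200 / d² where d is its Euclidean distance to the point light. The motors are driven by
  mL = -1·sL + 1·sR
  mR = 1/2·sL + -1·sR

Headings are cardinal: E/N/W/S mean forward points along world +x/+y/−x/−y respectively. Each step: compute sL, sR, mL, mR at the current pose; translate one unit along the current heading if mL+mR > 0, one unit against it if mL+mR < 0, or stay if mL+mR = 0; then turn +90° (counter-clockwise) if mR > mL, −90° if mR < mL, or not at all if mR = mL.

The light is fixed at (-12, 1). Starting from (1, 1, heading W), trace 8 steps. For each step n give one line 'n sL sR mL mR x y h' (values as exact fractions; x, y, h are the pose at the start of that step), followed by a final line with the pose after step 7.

0 40/29 40/29 0 -20/29 1 1 W
1 20/17 100/113 -560/1921 -570/1921 2 1 N
2 8/9 200/229 -32/2061 -884/2061 2 0 E
3 1 50/37 13/37 -63/74 1 0 S
4 40/29 40/29 0 -20/29 1 1 W
5 20/17 100/113 -560/1921 -570/1921 2 1 N
6 8/9 200/229 -32/2061 -884/2061 2 0 E
7 1 50/37 13/37 -63/74 1 0 S
final 1 1 W

n=0: pose=(1,1,W); sL=40/29, sR=40/29; mL=0, mR=-20/29; mL+mR=-20/29 → advance -1; mR−mL=-20/29 → turn -1·90°
n=1: pose=(2,1,N); sL=20/17, sR=100/113; mL=-560/1921, mR=-570/1921; mL+mR=-10/17 → advance -1; mR−mL=-10/1921 → turn -1·90°
n=2: pose=(2,0,E); sL=8/9, sR=200/229; mL=-32/2061, mR=-884/2061; mL+mR=-4/9 → advance -1; mR−mL=-284/687 → turn -1·90°
n=3: pose=(1,0,S); sL=1, sR=50/37; mL=13/37, mR=-63/74; mL+mR=-1/2 → advance -1; mR−mL=-89/74 → turn -1·90°
n=4: pose=(1,1,W); sL=40/29, sR=40/29; mL=0, mR=-20/29; mL+mR=-20/29 → advance -1; mR−mL=-20/29 → turn -1·90°
n=5: pose=(2,1,N); sL=20/17, sR=100/113; mL=-560/1921, mR=-570/1921; mL+mR=-10/17 → advance -1; mR−mL=-10/1921 → turn -1·90°
n=6: pose=(2,0,E); sL=8/9, sR=200/229; mL=-32/2061, mR=-884/2061; mL+mR=-4/9 → advance -1; mR−mL=-284/687 → turn -1·90°
n=7: pose=(1,0,S); sL=1, sR=50/37; mL=13/37, mR=-63/74; mL+mR=-1/2 → advance -1; mR−mL=-89/74 → turn -1·90°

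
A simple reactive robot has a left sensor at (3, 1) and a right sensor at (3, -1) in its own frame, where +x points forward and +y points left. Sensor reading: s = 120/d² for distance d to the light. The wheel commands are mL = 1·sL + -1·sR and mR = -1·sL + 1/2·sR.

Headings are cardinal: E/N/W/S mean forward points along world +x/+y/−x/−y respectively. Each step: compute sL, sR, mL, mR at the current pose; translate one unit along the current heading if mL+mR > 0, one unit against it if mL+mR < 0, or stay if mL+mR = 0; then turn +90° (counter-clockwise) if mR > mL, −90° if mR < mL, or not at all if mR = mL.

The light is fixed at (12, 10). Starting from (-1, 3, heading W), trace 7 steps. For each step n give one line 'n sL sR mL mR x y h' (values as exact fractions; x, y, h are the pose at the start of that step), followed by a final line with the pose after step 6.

n=0: pose=(-1,3,W); sL=3/8, sR=30/73; mL=-21/584, mR=-99/584; mL+mR=-15/73 → advance -1; mR−mL=-39/292 → turn -1·90°
n=1: pose=(0,3,N); sL=24/37, sR=120/137; mL=-1152/5069, mR=-1068/5069; mL+mR=-60/137 → advance -1; mR−mL=84/5069 → turn +1·90°
n=2: pose=(0,2,W); sL=20/51, sR=60/137; mL=-320/6987, mR=-1210/6987; mL+mR=-30/137 → advance -1; mR−mL=-890/6987 → turn -1·90°
n=3: pose=(1,2,N); sL=120/169, sR=24/25; mL=-1056/4225, mR=-972/4225; mL+mR=-12/25 → advance -1; mR−mL=84/4225 → turn +1·90°
n=4: pose=(1,1,W); sL=15/37, sR=6/13; mL=-27/481, mR=-84/481; mL+mR=-3/13 → advance -1; mR−mL=-57/481 → turn -1·90°
n=5: pose=(2,1,N); sL=120/157, sR=40/39; mL=-1600/6123, mR=-1540/6123; mL+mR=-20/39 → advance -1; mR−mL=20/2041 → turn +1·90°
n=6: pose=(2,0,W); sL=12/29, sR=12/25; mL=-48/725, mR=-126/725; mL+mR=-6/25 → advance -1; mR−mL=-78/725 → turn -1·90°

0 3/8 30/73 -21/584 -99/584 -1 3 W
1 24/37 120/137 -1152/5069 -1068/5069 0 3 N
2 20/51 60/137 -320/6987 -1210/6987 0 2 W
3 120/169 24/25 -1056/4225 -972/4225 1 2 N
4 15/37 6/13 -27/481 -84/481 1 1 W
5 120/157 40/39 -1600/6123 -1540/6123 2 1 N
6 12/29 12/25 -48/725 -126/725 2 0 W
final 3 0 N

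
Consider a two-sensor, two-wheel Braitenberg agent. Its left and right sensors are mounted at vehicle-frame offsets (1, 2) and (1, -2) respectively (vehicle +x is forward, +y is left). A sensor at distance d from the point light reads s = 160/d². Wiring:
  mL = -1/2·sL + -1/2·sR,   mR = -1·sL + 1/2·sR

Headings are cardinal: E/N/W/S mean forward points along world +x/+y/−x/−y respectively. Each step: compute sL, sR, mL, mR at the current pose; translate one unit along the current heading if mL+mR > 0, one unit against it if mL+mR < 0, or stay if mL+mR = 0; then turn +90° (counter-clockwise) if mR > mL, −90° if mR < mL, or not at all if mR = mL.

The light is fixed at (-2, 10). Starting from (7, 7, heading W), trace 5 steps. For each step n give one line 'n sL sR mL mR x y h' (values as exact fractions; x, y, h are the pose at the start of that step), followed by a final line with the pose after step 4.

0 160/89 32/13 -2464/1157 -656/1157 7 7 W
1 1 2 -3/2 0 8 7 S
2 160/121 160/137 -20640/16577 -12240/16577 8 8 E
3 16/5 80/61 -688/305 -776/305 7 8 N
4 160/101 32/25 -3616/2525 -2384/2525 7 7 E
final 6 7 N

n=0: pose=(7,7,W); sL=160/89, sR=32/13; mL=-2464/1157, mR=-656/1157; mL+mR=-240/89 → advance -1; mR−mL=1808/1157 → turn +1·90°
n=1: pose=(8,7,S); sL=1, sR=2; mL=-3/2, mR=0; mL+mR=-3/2 → advance -1; mR−mL=3/2 → turn +1·90°
n=2: pose=(8,8,E); sL=160/121, sR=160/137; mL=-20640/16577, mR=-12240/16577; mL+mR=-240/121 → advance -1; mR−mL=8400/16577 → turn +1·90°
n=3: pose=(7,8,N); sL=16/5, sR=80/61; mL=-688/305, mR=-776/305; mL+mR=-24/5 → advance -1; mR−mL=-88/305 → turn -1·90°
n=4: pose=(7,7,E); sL=160/101, sR=32/25; mL=-3616/2525, mR=-2384/2525; mL+mR=-240/101 → advance -1; mR−mL=1232/2525 → turn +1·90°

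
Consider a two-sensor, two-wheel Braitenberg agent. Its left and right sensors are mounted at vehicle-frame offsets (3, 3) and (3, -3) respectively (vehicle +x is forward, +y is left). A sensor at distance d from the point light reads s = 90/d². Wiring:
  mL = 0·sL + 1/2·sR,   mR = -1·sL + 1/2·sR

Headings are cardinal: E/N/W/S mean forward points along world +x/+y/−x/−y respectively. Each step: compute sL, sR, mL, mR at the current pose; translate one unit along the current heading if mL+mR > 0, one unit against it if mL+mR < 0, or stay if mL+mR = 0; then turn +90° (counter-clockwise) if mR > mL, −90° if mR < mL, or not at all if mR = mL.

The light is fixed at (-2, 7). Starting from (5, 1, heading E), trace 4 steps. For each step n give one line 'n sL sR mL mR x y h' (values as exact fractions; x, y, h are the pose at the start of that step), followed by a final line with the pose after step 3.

0 90/109 90/181 45/181 -11385/19729 5 1 E
1 5/9 1 1/2 -1/18 4 1 S
2 90/109 18/5 9/5 531/545 4 0 W
3 9/2 9/8 9/16 -63/16 3 0 N
final 3 -1 E

n=0: pose=(5,1,E); sL=90/109, sR=90/181; mL=45/181, mR=-11385/19729; mL+mR=-6480/19729 → advance -1; mR−mL=-90/109 → turn -1·90°
n=1: pose=(4,1,S); sL=5/9, sR=1; mL=1/2, mR=-1/18; mL+mR=4/9 → advance +1; mR−mL=-5/9 → turn -1·90°
n=2: pose=(4,0,W); sL=90/109, sR=18/5; mL=9/5, mR=531/545; mL+mR=1512/545 → advance +1; mR−mL=-90/109 → turn -1·90°
n=3: pose=(3,0,N); sL=9/2, sR=9/8; mL=9/16, mR=-63/16; mL+mR=-27/8 → advance -1; mR−mL=-9/2 → turn -1·90°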